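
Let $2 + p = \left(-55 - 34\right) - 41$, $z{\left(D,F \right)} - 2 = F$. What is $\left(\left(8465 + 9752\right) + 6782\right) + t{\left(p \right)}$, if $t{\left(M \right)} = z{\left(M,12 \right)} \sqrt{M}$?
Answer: $24999 + 28 i \sqrt{33} \approx 24999.0 + 160.85 i$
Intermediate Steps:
$z{\left(D,F \right)} = 2 + F$
$p = -132$ ($p = -2 - 130 = -132$)
$t{\left(M \right)} = 14 \sqrt{M}$ ($t{\left(M \right)} = \left(2 + 12\right) \sqrt{M} = 14 \sqrt{M}$)
$\left(\left(8465 + 9752\right) + 6782\right) + t{\left(p \right)} = \left(\left(8465 + 9752\right) + 6782\right) + 14 \sqrt{-132} = \left(18217 + 6782\right) + 14 \cdot 2 i \sqrt{33} = 24999 + 28 i \sqrt{33}$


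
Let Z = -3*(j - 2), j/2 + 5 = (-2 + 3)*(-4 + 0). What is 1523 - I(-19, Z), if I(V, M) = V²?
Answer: 1162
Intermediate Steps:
j = -18 (j = -10 + 2*((-2 + 3)*(-4 + 0)) = -10 + 2*(1*(-4)) = -10 + 2*(-4) = -10 - 8 = -18)
Z = 60 (Z = -3*(-18 - 2) = -3*(-20) = 60)
1523 - I(-19, Z) = 1523 - 1*(-19)² = 1523 - 1*361 = 1523 - 361 = 1162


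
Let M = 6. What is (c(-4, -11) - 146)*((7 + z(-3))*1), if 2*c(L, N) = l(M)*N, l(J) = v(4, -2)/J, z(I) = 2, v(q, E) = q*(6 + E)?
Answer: -1446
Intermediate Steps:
l(J) = 16/J (l(J) = (4*(6 - 2))/J = (4*4)/J = 16/J)
c(L, N) = 4*N/3 (c(L, N) = ((16/6)*N)/2 = ((16*(⅙))*N)/2 = (8*N/3)/2 = 4*N/3)
(c(-4, -11) - 146)*((7 + z(-3))*1) = ((4/3)*(-11) - 146)*((7 + 2)*1) = (-44/3 - 146)*(9*1) = -482/3*9 = -1446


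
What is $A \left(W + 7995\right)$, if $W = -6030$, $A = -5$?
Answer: $-9825$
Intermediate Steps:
$A \left(W + 7995\right) = - 5 \left(-6030 + 7995\right) = \left(-5\right) 1965 = -9825$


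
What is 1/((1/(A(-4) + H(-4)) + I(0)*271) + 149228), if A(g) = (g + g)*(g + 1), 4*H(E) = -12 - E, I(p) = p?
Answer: 22/3283017 ≈ 6.7011e-6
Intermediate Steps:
H(E) = -3 - E/4 (H(E) = (-12 - E)/4 = -3 - E/4)
A(g) = 2*g*(1 + g) (A(g) = (2*g)*(1 + g) = 2*g*(1 + g))
1/((1/(A(-4) + H(-4)) + I(0)*271) + 149228) = 1/((1/(2*(-4)*(1 - 4) + (-3 - ¼*(-4))) + 0*271) + 149228) = 1/((1/(2*(-4)*(-3) + (-3 + 1)) + 0) + 149228) = 1/((1/(24 - 2) + 0) + 149228) = 1/((1/22 + 0) + 149228) = 1/(1/22 + 149228) = 1/(3283017/22) = 22/3283017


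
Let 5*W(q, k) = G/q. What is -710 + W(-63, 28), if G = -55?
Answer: -44719/63 ≈ -709.83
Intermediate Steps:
W(q, k) = -11/q (W(q, k) = (-55/q)/5 = -11/q)
-710 + W(-63, 28) = -710 - 11/(-63) = -710 - 11*(-1/63) = -710 + 11/63 = -44719/63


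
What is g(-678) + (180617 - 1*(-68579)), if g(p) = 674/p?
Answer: 84477107/339 ≈ 2.4920e+5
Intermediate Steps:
g(-678) + (180617 - 1*(-68579)) = 674/(-678) + (180617 - 1*(-68579)) = 674*(-1/678) + (180617 + 68579) = -337/339 + 249196 = 84477107/339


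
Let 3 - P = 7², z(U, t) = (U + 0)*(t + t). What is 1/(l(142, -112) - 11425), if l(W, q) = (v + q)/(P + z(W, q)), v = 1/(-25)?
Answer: -796350/9098295949 ≈ -8.7527e-5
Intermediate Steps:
v = -1/25 ≈ -0.040000
z(U, t) = 2*U*t (z(U, t) = U*(2*t) = 2*U*t)
P = -46 (P = 3 - 1*7² = 3 - 1*49 = 3 - 49 = -46)
l(W, q) = (-1/25 + q)/(-46 + 2*W*q)
1/(l(142, -112) - 11425) = 1/((-1 + 25*(-112))/(50*(-23 + 142*(-112))) - 11425) = 1/((-1 - 2800)/(50*(-23 - 15904)) - 11425) = 1/((1/50)*(-2801)/(-15927) - 11425) = 1/((1/50)*(-1/15927)*(-2801) - 11425) = 1/(2801/796350 - 11425) = 1/(-9098295949/796350) = -796350/9098295949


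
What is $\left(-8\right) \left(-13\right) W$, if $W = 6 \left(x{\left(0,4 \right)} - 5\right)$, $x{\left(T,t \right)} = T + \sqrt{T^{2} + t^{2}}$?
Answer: $-624$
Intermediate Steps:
$W = -6$ ($W = 6 \left(\left(0 + \sqrt{0^{2} + 4^{2}}\right) - 5\right) = 6 \left(\left(0 + \sqrt{0 + 16}\right) - 5\right) = 6 \left(\left(0 + \sqrt{16}\right) - 5\right) = 6 \left(\left(0 + 4\right) - 5\right) = 6 \left(4 - 5\right) = 6 \left(-1\right) = -6$)
$\left(-8\right) \left(-13\right) W = \left(-8\right) \left(-13\right) \left(-6\right) = 104 \left(-6\right) = -624$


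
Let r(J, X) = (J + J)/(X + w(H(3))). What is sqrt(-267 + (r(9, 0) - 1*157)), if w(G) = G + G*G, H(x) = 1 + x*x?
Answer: I*sqrt(1282105)/55 ≈ 20.587*I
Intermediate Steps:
H(x) = 1 + x**2
w(G) = G + G**2
r(J, X) = 2*J/(110 + X) (r(J, X) = (J + J)/(X + (1 + 3**2)*(1 + (1 + 3**2))) = (2*J)/(X + (1 + 9)*(1 + (1 + 9))) = (2*J)/(X + 10*(1 + 10)) = (2*J)/(X + 10*11) = (2*J)/(X + 110) = (2*J)/(110 + X) = 2*J/(110 + X))
sqrt(-267 + (r(9, 0) - 1*157)) = sqrt(-267 + (2*9/(110 + 0) - 1*157)) = sqrt(-267 + (2*9/110 - 157)) = sqrt(-267 + (2*9*(1/110) - 157)) = sqrt(-267 + (9/55 - 157)) = sqrt(-267 - 8626/55) = sqrt(-23311/55) = I*sqrt(1282105)/55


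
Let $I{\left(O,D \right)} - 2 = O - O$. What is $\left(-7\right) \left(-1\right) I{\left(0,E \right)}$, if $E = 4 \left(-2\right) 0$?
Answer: $14$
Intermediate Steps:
$E = 0$ ($E = \left(-8\right) 0 = 0$)
$I{\left(O,D \right)} = 2$ ($I{\left(O,D \right)} = 2 + \left(O - O\right) = 2 + 0 = 2$)
$\left(-7\right) \left(-1\right) I{\left(0,E \right)} = \left(-7\right) \left(-1\right) 2 = 7 \cdot 2 = 14$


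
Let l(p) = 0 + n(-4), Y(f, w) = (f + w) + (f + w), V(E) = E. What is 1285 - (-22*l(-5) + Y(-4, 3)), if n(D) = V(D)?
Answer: 1199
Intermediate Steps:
n(D) = D
Y(f, w) = 2*f + 2*w
l(p) = -4 (l(p) = 0 - 4 = -4)
1285 - (-22*l(-5) + Y(-4, 3)) = 1285 - (-22*(-4) + (2*(-4) + 2*3)) = 1285 - (88 + (-8 + 6)) = 1285 - (88 - 2) = 1285 - 1*86 = 1285 - 86 = 1199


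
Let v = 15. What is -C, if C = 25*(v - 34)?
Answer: 475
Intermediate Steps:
C = -475 (C = 25*(15 - 34) = 25*(-19) = -475)
-C = -1*(-475) = 475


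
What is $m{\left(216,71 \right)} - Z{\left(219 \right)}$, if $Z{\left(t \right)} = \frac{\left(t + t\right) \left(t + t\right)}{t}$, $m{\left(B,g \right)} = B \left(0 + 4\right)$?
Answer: $-12$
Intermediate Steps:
$m{\left(B,g \right)} = 4 B$ ($m{\left(B,g \right)} = B 4 = 4 B$)
$Z{\left(t \right)} = 4 t$ ($Z{\left(t \right)} = \frac{2 t 2 t}{t} = \frac{4 t^{2}}{t} = 4 t$)
$m{\left(216,71 \right)} - Z{\left(219 \right)} = 4 \cdot 216 - 4 \cdot 219 = 864 - 876 = -12$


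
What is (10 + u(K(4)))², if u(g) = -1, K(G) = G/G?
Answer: 81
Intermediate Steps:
K(G) = 1
(10 + u(K(4)))² = (10 - 1)² = 9² = 81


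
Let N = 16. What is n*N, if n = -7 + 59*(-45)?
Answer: -42592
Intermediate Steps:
n = -2662 (n = -7 - 2655 = -2662)
n*N = -2662*16 = -42592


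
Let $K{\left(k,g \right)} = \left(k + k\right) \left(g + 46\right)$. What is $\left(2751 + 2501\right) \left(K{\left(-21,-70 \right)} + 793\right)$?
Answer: $9458852$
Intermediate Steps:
$K{\left(k,g \right)} = 2 k \left(46 + g\right)$
$\left(2751 + 2501\right) \left(K{\left(-21,-70 \right)} + 793\right) = \left(2751 + 2501\right) \left(2 \left(-21\right) \left(46 - 70\right) + 793\right) = 5252 \left(2 \left(-21\right) \left(-24\right) + 793\right) = 5252 \left(1008 + 793\right) = 5252 \cdot 1801 = 9458852$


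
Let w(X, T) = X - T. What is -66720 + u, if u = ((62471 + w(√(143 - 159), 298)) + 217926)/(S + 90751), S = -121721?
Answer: -2066598499/30970 - 2*I/15485 ≈ -66729.0 - 0.00012916*I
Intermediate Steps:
u = -280099/30970 - 2*I/15485 (u = ((62471 + (√(143 - 159) - 1*298)) + 217926)/(-121721 + 90751) = ((62471 + (√(-16) - 298)) + 217926)/(-30970) = ((62471 + (4*I - 298)) + 217926)*(-1/30970) = ((62471 + (-298 + 4*I)) + 217926)*(-1/30970) = ((62173 + 4*I) + 217926)*(-1/30970) = (280099 + 4*I)*(-1/30970) = -280099/30970 - 2*I/15485 ≈ -9.0442 - 0.00012916*I)
-66720 + u = -66720 + (-280099/30970 - 2*I/15485) = -2066598499/30970 - 2*I/15485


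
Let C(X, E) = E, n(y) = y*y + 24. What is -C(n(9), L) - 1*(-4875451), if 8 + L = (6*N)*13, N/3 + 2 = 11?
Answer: 4873353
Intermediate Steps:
N = 27 (N = -6 + 3*11 = -6 + 33 = 27)
n(y) = 24 + y² (n(y) = y² + 24 = 24 + y²)
L = 2098 (L = -8 + (6*27)*13 = -8 + 162*13 = -8 + 2106 = 2098)
-C(n(9), L) - 1*(-4875451) = -1*2098 - 1*(-4875451) = -2098 + 4875451 = 4873353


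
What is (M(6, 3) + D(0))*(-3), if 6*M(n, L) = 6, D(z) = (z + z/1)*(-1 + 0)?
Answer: -3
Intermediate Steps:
D(z) = -2*z (D(z) = (z + z*1)*(-1) = (z + z)*(-1) = (2*z)*(-1) = -2*z)
M(n, L) = 1 (M(n, L) = (⅙)*6 = 1)
(M(6, 3) + D(0))*(-3) = (1 - 2*0)*(-3) = (1 + 0)*(-3) = 1*(-3) = -3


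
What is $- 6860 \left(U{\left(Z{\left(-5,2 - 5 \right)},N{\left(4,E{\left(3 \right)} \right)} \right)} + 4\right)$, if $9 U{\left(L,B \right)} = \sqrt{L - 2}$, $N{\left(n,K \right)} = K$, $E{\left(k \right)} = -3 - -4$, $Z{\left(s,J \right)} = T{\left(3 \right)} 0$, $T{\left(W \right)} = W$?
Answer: $-27440 - \frac{6860 i \sqrt{2}}{9} \approx -27440.0 - 1077.9 i$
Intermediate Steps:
$Z{\left(s,J \right)} = 0$ ($Z{\left(s,J \right)} = 3 \cdot 0 = 0$)
$E{\left(k \right)} = 1$ ($E{\left(k \right)} = -3 + 4 = 1$)
$U{\left(L,B \right)} = \frac{\sqrt{-2 + L}}{9}$ ($U{\left(L,B \right)} = \frac{\sqrt{L - 2}}{9} = \frac{\sqrt{-2 + L}}{9}$)
$- 6860 \left(U{\left(Z{\left(-5,2 - 5 \right)},N{\left(4,E{\left(3 \right)} \right)} \right)} + 4\right) = - 6860 \left(\frac{\sqrt{-2 + 0}}{9} + 4\right) = - 6860 \left(\frac{\sqrt{-2}}{9} + 4\right) = - 6860 \left(\frac{i \sqrt{2}}{9} + 4\right) = - 6860 \left(4 + \frac{i \sqrt{2}}{9}\right) = -27440 - \frac{6860 i \sqrt{2}}{9}$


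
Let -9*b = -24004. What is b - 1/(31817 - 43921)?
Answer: 290544425/108936 ≈ 2667.1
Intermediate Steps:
b = 24004/9 (b = -⅑*(-24004) = 24004/9 ≈ 2667.1)
b - 1/(31817 - 43921) = 24004/9 - 1/(31817 - 43921) = 24004/9 - 1/(-12104) = 24004/9 - 1*(-1/12104) = 24004/9 + 1/12104 = 290544425/108936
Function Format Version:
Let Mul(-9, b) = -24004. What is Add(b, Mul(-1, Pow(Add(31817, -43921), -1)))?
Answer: Rational(290544425, 108936) ≈ 2667.1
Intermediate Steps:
b = Rational(24004, 9) (b = Mul(Rational(-1, 9), -24004) = Rational(24004, 9) ≈ 2667.1)
Add(b, Mul(-1, Pow(Add(31817, -43921), -1))) = Add(Rational(24004, 9), Mul(-1, Pow(Add(31817, -43921), -1))) = Add(Rational(24004, 9), Mul(-1, Pow(-12104, -1))) = Add(Rational(24004, 9), Mul(-1, Rational(-1, 12104))) = Add(Rational(24004, 9), Rational(1, 12104)) = Rational(290544425, 108936)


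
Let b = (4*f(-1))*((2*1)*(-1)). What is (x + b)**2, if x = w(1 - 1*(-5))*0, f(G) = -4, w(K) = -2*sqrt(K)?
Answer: 1024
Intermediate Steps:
b = 32 (b = (4*(-4))*((2*1)*(-1)) = -32*(-1) = -16*(-2) = 32)
x = 0 (x = -2*sqrt(1 - 1*(-5))*0 = -2*sqrt(1 + 5)*0 = -2*sqrt(6)*0 = 0)
(x + b)**2 = (0 + 32)**2 = 32**2 = 1024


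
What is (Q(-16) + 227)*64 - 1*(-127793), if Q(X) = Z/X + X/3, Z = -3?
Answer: 425975/3 ≈ 1.4199e+5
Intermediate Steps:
Q(X) = -3/X + X/3
(Q(-16) + 227)*64 - 1*(-127793) = ((-3/(-16) + (⅓)*(-16)) + 227)*64 - 1*(-127793) = ((-3*(-1/16) - 16/3) + 227)*64 + 127793 = ((3/16 - 16/3) + 227)*64 + 127793 = (-247/48 + 227)*64 + 127793 = (10649/48)*64 + 127793 = 42596/3 + 127793 = 425975/3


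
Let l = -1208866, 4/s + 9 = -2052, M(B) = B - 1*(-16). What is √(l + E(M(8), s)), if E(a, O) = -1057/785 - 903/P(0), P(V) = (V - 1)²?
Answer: 3*I*√82832303530/785 ≈ 1099.9*I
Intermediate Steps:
P(V) = (-1 + V)²
M(B) = 16 + B (M(B) = B + 16 = 16 + B)
s = -4/2061 (s = 4/(-9 - 2052) = 4/(-2061) = 4*(-1/2061) = -4/2061 ≈ -0.0019408)
E(a, O) = -709912/785 (E(a, O) = -1057/785 - 903/(-1 + 0)² = -1057*1/785 - 903/((-1)²) = -1057/785 - 903/1 = -1057/785 - 903*1 = -1057/785 - 903 = -709912/785)
√(l + E(M(8), s)) = √(-1208866 - 709912/785) = √(-949669722/785) = 3*I*√82832303530/785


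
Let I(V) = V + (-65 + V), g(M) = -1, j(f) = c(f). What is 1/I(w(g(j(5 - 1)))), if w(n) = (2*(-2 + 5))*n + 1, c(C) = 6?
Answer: -1/75 ≈ -0.013333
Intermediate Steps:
j(f) = 6
w(n) = 1 + 6*n (w(n) = (2*3)*n + 1 = 6*n + 1 = 1 + 6*n)
I(V) = -65 + 2*V
1/I(w(g(j(5 - 1)))) = 1/(-65 + 2*(1 + 6*(-1))) = 1/(-65 + 2*(1 - 6)) = 1/(-65 + 2*(-5)) = 1/(-65 - 10) = 1/(-75) = -1/75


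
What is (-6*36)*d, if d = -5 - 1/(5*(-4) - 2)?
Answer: 11772/11 ≈ 1070.2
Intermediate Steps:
d = -109/22 (d = -5 - 1/(-20 - 2) = -5 - 1/(-22) = -5 - 1*(-1/22) = -5 + 1/22 = -109/22 ≈ -4.9545)
(-6*36)*d = -6*36*(-109/22) = -216*(-109/22) = 11772/11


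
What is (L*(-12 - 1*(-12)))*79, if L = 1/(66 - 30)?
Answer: 0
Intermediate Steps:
L = 1/36 ≈ 0.027778
(L*(-12 - 1*(-12)))*79 = ((-12 - 1*(-12))/36)*79 = ((-12 + 12)/36)*79 = ((1/36)*0)*79 = 0*79 = 0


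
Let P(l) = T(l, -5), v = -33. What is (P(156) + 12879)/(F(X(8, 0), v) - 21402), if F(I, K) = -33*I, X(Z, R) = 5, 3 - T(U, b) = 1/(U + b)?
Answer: -277883/465231 ≈ -0.59730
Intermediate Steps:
T(U, b) = 3 - 1/(U + b)
P(l) = (-16 + 3*l)/(-5 + l) (P(l) = (-1 + 3*l + 3*(-5))/(l - 5) = (-1 + 3*l - 15)/(-5 + l) = (-16 + 3*l)/(-5 + l))
(P(156) + 12879)/(F(X(8, 0), v) - 21402) = ((-16 + 3*156)/(-5 + 156) + 12879)/(-33*5 - 21402) = ((-16 + 468)/151 + 12879)/(-165 - 21402) = ((1/151)*452 + 12879)/(-21567) = (452/151 + 12879)*(-1/21567) = (1945181/151)*(-1/21567) = -277883/465231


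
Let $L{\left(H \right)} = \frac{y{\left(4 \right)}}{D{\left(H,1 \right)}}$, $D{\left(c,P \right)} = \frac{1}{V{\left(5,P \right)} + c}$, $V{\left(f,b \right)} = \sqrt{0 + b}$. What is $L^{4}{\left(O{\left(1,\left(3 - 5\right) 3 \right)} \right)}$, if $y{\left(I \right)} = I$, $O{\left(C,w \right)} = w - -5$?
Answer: $0$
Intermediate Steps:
$O{\left(C,w \right)} = 5 + w$ ($O{\left(C,w \right)} = w + 5 = 5 + w$)
$V{\left(f,b \right)} = \sqrt{b}$
$D{\left(c,P \right)} = \frac{1}{c + \sqrt{P}}$ ($D{\left(c,P \right)} = \frac{1}{\sqrt{P} + c} = \frac{1}{c + \sqrt{P}}$)
$L{\left(H \right)} = 4 + 4 H$ ($L{\left(H \right)} = \frac{4}{\frac{1}{H + \sqrt{1}}} = \frac{4}{\frac{1}{H + 1}} = \frac{4}{\frac{1}{1 + H}} = 4 \left(1 + H\right) = 4 + 4 H$)
$L^{4}{\left(O{\left(1,\left(3 - 5\right) 3 \right)} \right)} = \left(4 + 4 \left(5 + \left(3 - 5\right) 3\right)\right)^{4} = \left(4 + 4 \left(5 - 6\right)\right)^{4} = \left(4 + 4 \left(-1\right)\right)^{4} = \left(4 - 4\right)^{4} = 0^{4} = 0$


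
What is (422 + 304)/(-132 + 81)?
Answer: -242/17 ≈ -14.235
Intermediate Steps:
(422 + 304)/(-132 + 81) = 726/(-51) = 726*(-1/51) = -242/17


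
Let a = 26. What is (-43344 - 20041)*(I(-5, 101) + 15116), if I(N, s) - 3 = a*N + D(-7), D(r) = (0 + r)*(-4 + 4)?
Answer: -950077765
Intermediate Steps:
D(r) = 0 (D(r) = r*0 = 0)
I(N, s) = 3 + 26*N (I(N, s) = 3 + (26*N + 0) = 3 + 26*N)
(-43344 - 20041)*(I(-5, 101) + 15116) = (-43344 - 20041)*((3 + 26*(-5)) + 15116) = -63385*((3 - 130) + 15116) = -63385*(-127 + 15116) = -63385*14989 = -950077765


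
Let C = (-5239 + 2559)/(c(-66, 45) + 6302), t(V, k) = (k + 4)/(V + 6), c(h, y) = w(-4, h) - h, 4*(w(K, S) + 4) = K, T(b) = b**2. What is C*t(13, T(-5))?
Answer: -77720/120897 ≈ -0.64286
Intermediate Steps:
w(K, S) = -4 + K/4
c(h, y) = -5 - h (c(h, y) = (-4 + (1/4)*(-4)) - h = (-4 - 1) - h = -5 - h)
t(V, k) = (4 + k)/(6 + V)
C = -2680/6363 (C = (-5239 + 2559)/((-5 - 1*(-66)) + 6302) = -2680/((-5 + 66) + 6302) = -2680/(61 + 6302) = -2680/6363 ≈ -0.42119)
C*t(13, T(-5)) = -2680*(4 + (-5)**2)/(6363*(6 + 13)) = -2680*(4 + 25)/(6363*19) = -2680*29/120897 = -2680/6363*29/19 = -77720/120897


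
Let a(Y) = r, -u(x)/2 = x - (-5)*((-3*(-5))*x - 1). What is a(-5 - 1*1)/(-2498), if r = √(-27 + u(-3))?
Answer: -√439/2498 ≈ -0.0083876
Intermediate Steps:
u(x) = 10 - 152*x (u(x) = -2*(x - (-5)*((-3*(-5))*x - 1)) = -2*(x - (-5)*(15*x - 1)) = -2*(x - (-5)*(-1 + 15*x)) = -2*(x - (5 - 75*x)) = -2*(x + (-5 + 75*x)) = -2*(-5 + 76*x) = 10 - 152*x)
r = √439 (r = √(-27 + (10 - 152*(-3))) = √(-27 + (10 + 456)) = √(-27 + 466) = √439 ≈ 20.952)
a(Y) = √439
a(-5 - 1*1)/(-2498) = √439/(-2498) = √439*(-1/2498) = -√439/2498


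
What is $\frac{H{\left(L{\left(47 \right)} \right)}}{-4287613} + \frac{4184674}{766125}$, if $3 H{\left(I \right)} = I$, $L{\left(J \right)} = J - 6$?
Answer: $\frac{17942252172787}{3284847509625} \approx 5.4621$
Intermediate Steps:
$L{\left(J \right)} = -6 + J$ ($L{\left(J \right)} = J - 6 = -6 + J$)
$H{\left(I \right)} = \frac{I}{3}$
$\frac{H{\left(L{\left(47 \right)} \right)}}{-4287613} + \frac{4184674}{766125} = \frac{\frac{1}{3} \left(-6 + 47\right)}{-4287613} + \frac{4184674}{766125} = \frac{1}{3} \cdot 41 \left(- \frac{1}{4287613}\right) + 4184674 \cdot \frac{1}{766125} = \frac{41}{3} \left(- \frac{1}{4287613}\right) + \frac{4184674}{766125} = - \frac{41}{12862839} + \frac{4184674}{766125} = \frac{17942252172787}{3284847509625}$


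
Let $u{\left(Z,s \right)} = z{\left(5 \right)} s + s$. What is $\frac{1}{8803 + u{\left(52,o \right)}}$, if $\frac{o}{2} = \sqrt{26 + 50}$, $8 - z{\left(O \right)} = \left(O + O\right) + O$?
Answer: $\frac{8803}{77481865} + \frac{24 \sqrt{19}}{77481865} \approx 0.00011496$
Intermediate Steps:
$z{\left(O \right)} = 8 - 3 O$ ($z{\left(O \right)} = 8 - \left(\left(O + O\right) + O\right) = 8 - \left(2 O + O\right) = 8 - 3 O$)
$o = 4 \sqrt{19}$ ($o = 2 \sqrt{26 + 50} = 2 \sqrt{76} = 2 \cdot 2 \sqrt{19} = 4 \sqrt{19} \approx 17.436$)
$u{\left(Z,s \right)} = - 6 s$ ($u{\left(Z,s \right)} = \left(8 - 15\right) s + s = - 7 s + s = - 6 s$)
$\frac{1}{8803 + u{\left(52,o \right)}} = \frac{1}{8803 - 6 \cdot 4 \sqrt{19}} = \frac{1}{8803 - 24 \sqrt{19}}$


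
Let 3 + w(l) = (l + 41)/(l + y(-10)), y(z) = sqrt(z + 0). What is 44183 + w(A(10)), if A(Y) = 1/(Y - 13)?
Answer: 6*(7343*I + 22090*sqrt(10))/(I + 3*sqrt(10)) ≈ 44179.0 - 12.719*I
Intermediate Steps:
y(z) = sqrt(z)
A(Y) = 1/(-13 + Y)
w(l) = -3 + (41 + l)/(l + I*sqrt(10)) (w(l) = -3 + (l + 41)/(l + sqrt(-10)) = -3 + (41 + l)/(l + I*sqrt(10)))
44183 + w(A(10)) = 44183 + (41 - 2/(-13 + 10) - 3*I*sqrt(10))/(1/(-13 + 10) + I*sqrt(10)) = 44183 + (41 - 2/(-3) - 3*I*sqrt(10))/(1/(-3) + I*sqrt(10)) = 44183 + (41 - 2*(-1/3) - 3*I*sqrt(10))/(-1/3 + I*sqrt(10)) = 44183 + (41 + 2/3 - 3*I*sqrt(10))/(-1/3 + I*sqrt(10)) = 44183 + (125/3 - 3*I*sqrt(10))/(-1/3 + I*sqrt(10))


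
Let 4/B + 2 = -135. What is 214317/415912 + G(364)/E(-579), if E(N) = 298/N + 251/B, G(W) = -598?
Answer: 4843347391821/8281334048680 ≈ 0.58485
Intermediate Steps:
B = -4/137 (B = 4/(-2 - 135) = 4/(-137) = 4*(-1/137) = -4/137 ≈ -0.029197)
E(N) = -34387/4 + 298/N (E(N) = 298/N + 251/(-4/137) = 298/N + 251*(-137/4) = 298/N - 34387/4 = -34387/4 + 298/N)
214317/415912 + G(364)/E(-579) = 214317/415912 - 598/(-34387/4 + 298/(-579)) = 214317*(1/415912) - 598/(-34387/4 + 298*(-1/579)) = 214317/415912 - 598/(-34387/4 - 298/579) = 214317/415912 - 598/(-19911265/2316) = 214317/415912 - 598*(-2316/19911265) = 214317/415912 + 1384968/19911265 = 4843347391821/8281334048680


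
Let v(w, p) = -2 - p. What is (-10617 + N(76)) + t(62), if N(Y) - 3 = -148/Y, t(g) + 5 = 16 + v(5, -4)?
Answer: -201456/19 ≈ -10603.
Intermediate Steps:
t(g) = 13 (t(g) = -5 + (16 + (-2 - 1*(-4))) = -5 + (16 + (-2 + 4)) = -5 + (16 + 2) = -5 + 18 = 13)
N(Y) = 3 - 148/Y
(-10617 + N(76)) + t(62) = (-10617 + (3 - 148/76)) + 13 = (-10617 + (3 - 148*1/76)) + 13 = (-10617 + (3 - 37/19)) + 13 = (-10617 + 20/19) + 13 = -201703/19 + 13 = -201456/19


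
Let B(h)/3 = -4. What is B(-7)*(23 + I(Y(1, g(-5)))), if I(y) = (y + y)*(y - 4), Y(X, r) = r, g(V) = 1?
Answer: -204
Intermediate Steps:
B(h) = -12 (B(h) = 3*(-4) = -12)
I(y) = 2*y*(-4 + y) (I(y) = (2*y)*(-4 + y) = 2*y*(-4 + y))
B(-7)*(23 + I(Y(1, g(-5)))) = -12*(23 + 2*1*(-4 + 1)) = -12*(23 + 2*1*(-3)) = -12*(23 - 6) = -12*17 = -204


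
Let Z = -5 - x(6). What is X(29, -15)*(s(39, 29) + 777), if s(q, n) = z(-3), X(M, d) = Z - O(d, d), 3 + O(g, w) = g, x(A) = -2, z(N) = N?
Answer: 11610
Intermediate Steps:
O(g, w) = -3 + g
Z = -3 (Z = -5 - 1*(-2) = -5 + 2 = -3)
X(M, d) = -d (X(M, d) = -3 - (-3 + d) = -3 + (3 - d) = -d)
s(q, n) = -3
X(29, -15)*(s(39, 29) + 777) = (-1*(-15))*(-3 + 777) = 15*774 = 11610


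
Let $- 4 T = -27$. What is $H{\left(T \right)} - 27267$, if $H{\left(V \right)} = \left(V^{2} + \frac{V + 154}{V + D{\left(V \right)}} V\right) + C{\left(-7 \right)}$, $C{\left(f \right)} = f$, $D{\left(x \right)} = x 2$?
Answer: $- \frac{1304393}{48} \approx -27175.0$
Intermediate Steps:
$D{\left(x \right)} = 2 x$
$T = \frac{27}{4}$ ($T = \left(- \frac{1}{4}\right) \left(-27\right) = \frac{27}{4} \approx 6.75$)
$H{\left(V \right)} = \frac{133}{3} + V^{2} + \frac{V}{3}$ ($H{\left(V \right)} = \left(V^{2} + \frac{V + 154}{V + 2 V} V\right) - 7 = \left(V^{2} + \frac{154 + V}{3 V} V\right) - 7 = \left(V^{2} + \left(\frac{154}{3} + \frac{V}{3}\right)\right) - 7 = \left(\frac{154}{3} + V^{2} + \frac{V}{3}\right) - 7 = \frac{133}{3} + V^{2} + \frac{V}{3}$)
$H{\left(T \right)} - 27267 = \left(\frac{133}{3} + \left(\frac{27}{4}\right)^{2} + \frac{1}{3} \cdot \frac{27}{4}\right) - 27267 = \left(\frac{133}{3} + \frac{729}{16} + \frac{9}{4}\right) - 27267 = \frac{4423}{48} - 27267 = - \frac{1304393}{48}$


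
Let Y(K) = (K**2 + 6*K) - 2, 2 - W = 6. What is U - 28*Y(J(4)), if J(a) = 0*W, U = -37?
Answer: 19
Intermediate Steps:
W = -4 (W = 2 - 1*6 = 2 - 6 = -4)
J(a) = 0 (J(a) = 0*(-4) = 0)
Y(K) = -2 + K**2 + 6*K
U - 28*Y(J(4)) = -37 - 28*(-2 + 0**2 + 6*0) = -37 - 28*(-2 + 0 + 0) = -37 - 28*(-2) = -37 + 56 = 19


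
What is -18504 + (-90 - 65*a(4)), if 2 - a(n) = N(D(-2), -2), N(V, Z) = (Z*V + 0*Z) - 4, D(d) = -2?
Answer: -18724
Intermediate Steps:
N(V, Z) = -4 + V*Z (N(V, Z) = (V*Z + 0) - 4 = V*Z - 4 = -4 + V*Z)
a(n) = 2 (a(n) = 2 - (-4 - 2*(-2)) = 2 - (-4 + 4) = 2 - 1*0 = 2 + 0 = 2)
-18504 + (-90 - 65*a(4)) = -18504 + (-90 - 65*2) = -18504 + (-90 - 130) = -18504 - 220 = -18724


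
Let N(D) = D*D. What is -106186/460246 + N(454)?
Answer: 47431979175/230123 ≈ 2.0612e+5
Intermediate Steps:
N(D) = D²
-106186/460246 + N(454) = -106186/460246 + 454² = -106186*1/460246 + 206116 = -53093/230123 + 206116 = 47431979175/230123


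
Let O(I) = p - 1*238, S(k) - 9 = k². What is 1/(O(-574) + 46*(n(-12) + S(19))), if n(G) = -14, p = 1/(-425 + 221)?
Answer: 204/3292151 ≈ 6.1966e-5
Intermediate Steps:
p = -1/204 (p = 1/(-204) = -1/204 ≈ -0.0049020)
S(k) = 9 + k²
O(I) = -48553/204 (O(I) = -1/204 - 1*238 = -1/204 - 238 = -48553/204)
1/(O(-574) + 46*(n(-12) + S(19))) = 1/(-48553/204 + 46*(-14 + (9 + 19²))) = 1/(-48553/204 + 46*(-14 + (9 + 361))) = 1/(-48553/204 + 46*(-14 + 370)) = 1/(-48553/204 + 46*356) = 1/(-48553/204 + 16376) = 1/(3292151/204) = 204/3292151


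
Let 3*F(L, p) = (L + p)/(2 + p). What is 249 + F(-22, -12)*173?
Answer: 6676/15 ≈ 445.07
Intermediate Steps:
F(L, p) = (L + p)/(3*(2 + p)) (F(L, p) = ((L + p)/(2 + p))/3 = (L + p)/(3*(2 + p)))
249 + F(-22, -12)*173 = 249 + ((-22 - 12)/(3*(2 - 12)))*173 = 249 + ((⅓)*(-34)/(-10))*173 = 249 + ((⅓)*(-⅒)*(-34))*173 = 249 + (17/15)*173 = 249 + 2941/15 = 6676/15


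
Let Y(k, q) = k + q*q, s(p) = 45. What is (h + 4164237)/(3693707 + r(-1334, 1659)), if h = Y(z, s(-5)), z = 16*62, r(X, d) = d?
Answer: 2083627/1847683 ≈ 1.1277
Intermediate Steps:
z = 992
Y(k, q) = k + q**2
h = 3017 (h = 992 + 45**2 = 992 + 2025 = 3017)
(h + 4164237)/(3693707 + r(-1334, 1659)) = (3017 + 4164237)/(3693707 + 1659) = 4167254/3695366 = 4167254*(1/3695366) = 2083627/1847683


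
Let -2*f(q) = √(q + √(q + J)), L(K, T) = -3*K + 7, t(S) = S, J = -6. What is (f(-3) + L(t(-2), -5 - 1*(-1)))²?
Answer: (26 - √3*√(-1 + I))²/4 ≈ 158.0 - 23.989*I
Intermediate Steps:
L(K, T) = 7 - 3*K
f(q) = -√(q + √(-6 + q))/2 (f(q) = -√(q + √(q - 6))/2 = -√(q + √(-6 + q))/2)
(f(-3) + L(t(-2), -5 - 1*(-1)))² = (-√(-3 + √(-6 - 3))/2 + (7 - 3*(-2)))² = (-√(-3 + √(-9))/2 + (7 + 6))² = (-√(-3 + 3*I)/2 + 13)² = (13 - √(-3 + 3*I)/2)²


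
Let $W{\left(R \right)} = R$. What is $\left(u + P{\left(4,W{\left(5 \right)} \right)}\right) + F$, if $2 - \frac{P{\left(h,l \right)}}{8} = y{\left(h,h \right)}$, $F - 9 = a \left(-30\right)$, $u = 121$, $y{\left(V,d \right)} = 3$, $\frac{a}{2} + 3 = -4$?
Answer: $542$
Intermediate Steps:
$a = -14$ ($a = -6 + 2 \left(-4\right) = -6 - 8 = -14$)
$F = 429$ ($F = 9 - -420 = 9 + 420 = 429$)
$P{\left(h,l \right)} = -8$ ($P{\left(h,l \right)} = 16 - 24 = -8$)
$\left(u + P{\left(4,W{\left(5 \right)} \right)}\right) + F = \left(121 - 8\right) + 429 = 113 + 429 = 542$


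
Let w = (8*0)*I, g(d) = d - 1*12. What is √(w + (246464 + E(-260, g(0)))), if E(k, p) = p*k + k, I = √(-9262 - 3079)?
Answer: 2*√62331 ≈ 499.32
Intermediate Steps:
g(d) = -12 + d (g(d) = d - 12 = -12 + d)
I = I*√12341 (I = √(-12341) = I*√12341 ≈ 111.09*I)
E(k, p) = k + k*p (E(k, p) = k*p + k = k + k*p)
w = 0 (w = (8*0)*(I*√12341) = 0*(I*√12341) = 0)
√(w + (246464 + E(-260, g(0)))) = √(0 + (246464 - 260*(1 + (-12 + 0)))) = √(0 + (246464 - 260*(1 - 12))) = √(0 + (246464 - 260*(-11))) = √(0 + (246464 + 2860)) = √(0 + 249324) = √249324 = 2*√62331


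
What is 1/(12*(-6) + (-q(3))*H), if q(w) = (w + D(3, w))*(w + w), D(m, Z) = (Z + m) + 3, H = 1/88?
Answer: -11/801 ≈ -0.013733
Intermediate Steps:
H = 1/88 ≈ 0.011364
D(m, Z) = 3 + Z + m
q(w) = 2*w*(6 + 2*w) (q(w) = (w + (3 + w + 3))*(w + w) = (w + (6 + w))*(2*w) = (6 + 2*w)*(2*w) = 2*w*(6 + 2*w))
1/(12*(-6) + (-q(3))*H) = 1/(12*(-6) - 4*3*(3 + 3)*(1/88)) = 1/(-72 - 4*3*6*(1/88)) = 1/(-72 - 1*72*(1/88)) = 1/(-72 - 72*1/88) = 1/(-72 - 9/11) = 1/(-801/11) = -11/801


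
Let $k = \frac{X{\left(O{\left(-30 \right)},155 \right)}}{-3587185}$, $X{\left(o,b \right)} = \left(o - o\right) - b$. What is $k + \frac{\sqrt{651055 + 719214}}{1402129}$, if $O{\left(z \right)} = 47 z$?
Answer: $\frac{31}{717437} + \frac{\sqrt{1370269}}{1402129} \approx 0.00087807$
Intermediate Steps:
$X{\left(o,b \right)} = - b$ ($X{\left(o,b \right)} = 0 - b = - b$)
$k = \frac{31}{717437}$ ($k = \frac{\left(-1\right) 155}{-3587185} = \left(-155\right) \left(- \frac{1}{3587185}\right) = \frac{31}{717437} \approx 4.3209 \cdot 10^{-5}$)
$k + \frac{\sqrt{651055 + 719214}}{1402129} = \frac{31}{717437} + \frac{\sqrt{651055 + 719214}}{1402129} = \frac{31}{717437} + \sqrt{1370269} \cdot \frac{1}{1402129} = \frac{31}{717437} + \frac{\sqrt{1370269}}{1402129}$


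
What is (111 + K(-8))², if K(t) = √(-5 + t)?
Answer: (111 + I*√13)² ≈ 12308.0 + 800.43*I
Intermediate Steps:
(111 + K(-8))² = (111 + √(-5 - 8))² = (111 + √(-13))² = (111 + I*√13)²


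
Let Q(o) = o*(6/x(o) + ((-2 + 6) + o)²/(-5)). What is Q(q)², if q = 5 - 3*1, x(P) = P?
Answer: 1764/25 ≈ 70.560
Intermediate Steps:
q = 2 (q = 5 - 3 = 2)
Q(o) = o*(6/o - (4 + o)²/5) (Q(o) = o*(6/o + ((-2 + 6) + o)²/(-5)) = o*(6/o + (4 + o)²*(-⅕)) = o*(6/o - (4 + o)²/5))
Q(q)² = (6 - ⅕*2*(4 + 2)²)² = (6 - ⅕*2*6²)² = (6 - ⅕*2*36)² = (6 - 72/5)² = (-42/5)² = 1764/25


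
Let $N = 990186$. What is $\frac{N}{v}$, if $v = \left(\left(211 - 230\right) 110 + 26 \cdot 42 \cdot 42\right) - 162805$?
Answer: $- \frac{330062}{39677} \approx -8.3187$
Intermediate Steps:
$v = -119031$ ($v = \left(\left(-19\right) 110 + 1092 \cdot 42\right) - 162805 = \left(-2090 + 45864\right) - 162805 = 43774 - 162805 = -119031$)
$\frac{N}{v} = \frac{990186}{-119031} = 990186 \left(- \frac{1}{119031}\right) = - \frac{330062}{39677}$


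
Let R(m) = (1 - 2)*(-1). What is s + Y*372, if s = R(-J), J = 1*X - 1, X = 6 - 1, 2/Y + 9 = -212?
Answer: -523/221 ≈ -2.3665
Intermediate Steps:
Y = -2/221 (Y = 2/(-9 - 212) = 2/(-221) = 2*(-1/221) = -2/221 ≈ -0.0090498)
X = 5
J = 4 (J = 1*5 - 1 = 5 - 1 = 4)
R(m) = 1 (R(m) = -1*(-1) = 1)
s = 1
s + Y*372 = 1 - 2/221*372 = 1 - 744/221 = -523/221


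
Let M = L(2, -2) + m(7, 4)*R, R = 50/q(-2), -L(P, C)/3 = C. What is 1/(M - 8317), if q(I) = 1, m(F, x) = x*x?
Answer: -1/7511 ≈ -0.00013314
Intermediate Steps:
L(P, C) = -3*C
m(F, x) = x²
R = 50 (R = 50/1 = 50*1 = 50)
M = 806 (M = -3*(-2) + 4²*50 = 6 + 16*50 = 6 + 800 = 806)
1/(M - 8317) = 1/(806 - 8317) = 1/(-7511) = -1/7511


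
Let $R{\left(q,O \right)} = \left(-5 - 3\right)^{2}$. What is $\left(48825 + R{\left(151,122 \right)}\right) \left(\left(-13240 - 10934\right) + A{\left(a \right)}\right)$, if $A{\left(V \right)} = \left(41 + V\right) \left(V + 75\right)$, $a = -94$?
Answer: $-1132611463$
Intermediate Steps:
$R{\left(q,O \right)} = 64$ ($R{\left(q,O \right)} = \left(-8\right)^{2} = 64$)
$A{\left(V \right)} = \left(41 + V\right) \left(75 + V\right)$
$\left(48825 + R{\left(151,122 \right)}\right) \left(\left(-13240 - 10934\right) + A{\left(a \right)}\right) = \left(48825 + 64\right) \left(\left(-13240 - 10934\right) + \left(3075 + \left(-94\right)^{2} + 116 \left(-94\right)\right)\right) = 48889 \left(\left(-13240 - 10934\right) + \left(3075 + 8836 - 10904\right)\right) = 48889 \left(-24174 + 1007\right) = 48889 \left(-23167\right) = -1132611463$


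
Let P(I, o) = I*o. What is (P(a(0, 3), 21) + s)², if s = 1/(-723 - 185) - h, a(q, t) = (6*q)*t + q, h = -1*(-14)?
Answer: 161620369/824464 ≈ 196.03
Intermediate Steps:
h = 14
a(q, t) = q + 6*q*t (a(q, t) = 6*q*t + q = q + 6*q*t)
s = -12713/908 (s = 1/(-723 - 185) - 1*14 = 1/(-908) - 14 = -1/908 - 14 = -12713/908 ≈ -14.001)
(P(a(0, 3), 21) + s)² = ((0*(1 + 6*3))*21 - 12713/908)² = ((0*(1 + 18))*21 - 12713/908)² = ((0*19)*21 - 12713/908)² = (0*21 - 12713/908)² = (0 - 12713/908)² = (-12713/908)² = 161620369/824464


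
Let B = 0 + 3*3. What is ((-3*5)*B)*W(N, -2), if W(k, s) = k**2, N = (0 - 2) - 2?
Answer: -2160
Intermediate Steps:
N = -4 (N = -2 - 2 = -4)
B = 9 (B = 0 + 9 = 9)
((-3*5)*B)*W(N, -2) = (-3*5*9)*(-4)**2 = -15*9*16 = -135*16 = -2160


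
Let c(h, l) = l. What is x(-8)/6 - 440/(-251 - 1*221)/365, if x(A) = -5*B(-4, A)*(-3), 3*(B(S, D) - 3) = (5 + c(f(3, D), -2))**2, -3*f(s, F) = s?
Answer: 64616/4307 ≈ 15.003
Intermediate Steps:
f(s, F) = -s/3
B(S, D) = 6 (B(S, D) = 3 + (5 - 2)**2/3 = 3 + (1/3)*3**2 = 3 + (1/3)*9 = 3 + 3 = 6)
x(A) = 90 (x(A) = -5*6*(-3) = -30*(-3) = 90)
x(-8)/6 - 440/(-251 - 1*221)/365 = 90/6 - 440/(-251 - 1*221)/365 = 90*(1/6) - 440/(-251 - 221)*(1/365) = 15 - 440/(-472)*(1/365) = 15 - 440*(-1/472)*(1/365) = 15 + (55/59)*(1/365) = 15 + 11/4307 = 64616/4307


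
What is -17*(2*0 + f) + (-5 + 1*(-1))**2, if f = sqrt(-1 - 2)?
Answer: 36 - 17*I*sqrt(3) ≈ 36.0 - 29.445*I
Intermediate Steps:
f = I*sqrt(3) (f = sqrt(-3) = I*sqrt(3) ≈ 1.732*I)
-17*(2*0 + f) + (-5 + 1*(-1))**2 = -17*(2*0 + I*sqrt(3)) + (-5 + 1*(-1))**2 = -17*(0 + I*sqrt(3)) + (-5 - 1)**2 = -17*I*sqrt(3) + (-6)**2 = -17*I*sqrt(3) + 36 = 36 - 17*I*sqrt(3)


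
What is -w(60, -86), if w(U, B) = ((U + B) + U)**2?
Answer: -1156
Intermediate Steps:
w(U, B) = (B + 2*U)**2 (w(U, B) = ((B + U) + U)**2 = (B + 2*U)**2)
-w(60, -86) = -(-86 + 2*60)**2 = -(-86 + 120)**2 = -1*34**2 = -1*1156 = -1156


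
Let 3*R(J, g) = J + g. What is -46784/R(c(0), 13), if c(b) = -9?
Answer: -35088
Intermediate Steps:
R(J, g) = J/3 + g/3 (R(J, g) = (J + g)/3 = J/3 + g/3)
-46784/R(c(0), 13) = -46784/((1/3)*(-9) + (1/3)*13) = -46784/(-3 + 13/3) = -46784/4/3 = -46784*3/4 = -35088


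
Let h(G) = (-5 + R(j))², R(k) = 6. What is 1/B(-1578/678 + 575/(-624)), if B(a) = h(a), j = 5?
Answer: 1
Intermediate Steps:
h(G) = 1 (h(G) = (-5 + 6)² = 1² = 1)
B(a) = 1
1/B(-1578/678 + 575/(-624)) = 1/1 = 1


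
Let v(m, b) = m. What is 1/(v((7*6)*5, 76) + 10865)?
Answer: 1/11075 ≈ 9.0293e-5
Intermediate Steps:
1/(v((7*6)*5, 76) + 10865) = 1/((7*6)*5 + 10865) = 1/(42*5 + 10865) = 1/(210 + 10865) = 1/11075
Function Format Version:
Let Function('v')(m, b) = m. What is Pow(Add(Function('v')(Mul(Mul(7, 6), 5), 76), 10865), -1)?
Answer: Rational(1, 11075) ≈ 9.0293e-5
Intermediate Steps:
Pow(Add(Function('v')(Mul(Mul(7, 6), 5), 76), 10865), -1) = Pow(Add(Mul(Mul(7, 6), 5), 10865), -1) = Pow(Add(Mul(42, 5), 10865), -1) = Pow(Add(210, 10865), -1) = Pow(11075, -1) = Rational(1, 11075)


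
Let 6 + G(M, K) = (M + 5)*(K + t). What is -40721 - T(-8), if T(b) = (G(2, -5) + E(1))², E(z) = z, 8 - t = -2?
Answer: -41621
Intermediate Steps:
t = 10 (t = 8 - 1*(-2) = 8 + 2 = 10)
G(M, K) = -6 + (5 + M)*(10 + K) (G(M, K) = -6 + (M + 5)*(K + 10) = -6 + (5 + M)*(10 + K))
T(b) = 900 (T(b) = ((44 + 5*(-5) + 10*2 - 5*2) + 1)² = ((44 - 25 + 20 - 10) + 1)² = (29 + 1)² = 30² = 900)
-40721 - T(-8) = -40721 - 1*900 = -40721 - 900 = -41621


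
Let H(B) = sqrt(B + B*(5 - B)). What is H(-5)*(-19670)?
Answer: -19670*I*sqrt(55) ≈ -1.4588e+5*I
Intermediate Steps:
H(-5)*(-19670) = sqrt(-5*(6 - 1*(-5)))*(-19670) = sqrt(-5*(6 + 5))*(-19670) = sqrt(-5*11)*(-19670) = sqrt(-55)*(-19670) = (I*sqrt(55))*(-19670) = -19670*I*sqrt(55)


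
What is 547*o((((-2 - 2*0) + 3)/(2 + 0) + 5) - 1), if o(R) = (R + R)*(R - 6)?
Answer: -14769/2 ≈ -7384.5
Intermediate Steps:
o(R) = 2*R*(-6 + R) (o(R) = (2*R)*(-6 + R) = 2*R*(-6 + R))
547*o((((-2 - 2*0) + 3)/(2 + 0) + 5) - 1) = 547*(2*((((-2 - 2*0) + 3)/(2 + 0) + 5) - 1)*(-6 + ((((-2 - 2*0) + 3)/(2 + 0) + 5) - 1))) = 547*(2*((((-2 + 0) + 3)/2 + 5) - 1)*(-6 + ((((-2 + 0) + 3)/2 + 5) - 1))) = 547*(2*(((-2 + 3)*(1/2) + 5) - 1)*(-6 + (((-2 + 3)*(1/2) + 5) - 1))) = 547*(2*((1*(1/2) + 5) - 1)*(-6 + ((1*(1/2) + 5) - 1))) = 547*(2*((1/2 + 5) - 1)*(-6 + ((1/2 + 5) - 1))) = 547*(2*(11/2 - 1)*(-6 + (11/2 - 1))) = 547*(2*(9/2)*(-6 + 9/2)) = 547*(2*(9/2)*(-3/2)) = 547*(-27/2) = -14769/2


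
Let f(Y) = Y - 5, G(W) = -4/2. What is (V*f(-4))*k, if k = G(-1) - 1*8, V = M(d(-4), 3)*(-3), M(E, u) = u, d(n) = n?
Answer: -810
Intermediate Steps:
G(W) = -2 (G(W) = -4*1/2 = -2)
f(Y) = -5 + Y
V = -9 (V = 3*(-3) = -9)
k = -10 (k = -2 - 1*8 = -2 - 8 = -10)
(V*f(-4))*k = -9*(-5 - 4)*(-10) = -9*(-9)*(-10) = 81*(-10) = -810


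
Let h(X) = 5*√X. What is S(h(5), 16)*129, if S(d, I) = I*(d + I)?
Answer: 33024 + 10320*√5 ≈ 56100.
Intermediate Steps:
S(d, I) = I*(I + d)
S(h(5), 16)*129 = (16*(16 + 5*√5))*129 = (256 + 80*√5)*129 = 33024 + 10320*√5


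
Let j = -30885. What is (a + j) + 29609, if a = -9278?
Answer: -10554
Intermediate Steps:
(a + j) + 29609 = (-9278 - 30885) + 29609 = -40163 + 29609 = -10554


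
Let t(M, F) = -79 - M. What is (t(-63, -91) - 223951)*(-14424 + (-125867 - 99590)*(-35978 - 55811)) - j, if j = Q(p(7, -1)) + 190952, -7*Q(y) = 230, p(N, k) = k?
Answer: -32444129959136015/7 ≈ -4.6349e+15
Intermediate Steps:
Q(y) = -230/7 (Q(y) = -1/7*230 = -230/7)
j = 1336434/7 (j = -230/7 + 190952 = 1336434/7 ≈ 1.9092e+5)
(t(-63, -91) - 223951)*(-14424 + (-125867 - 99590)*(-35978 - 55811)) - j = ((-79 - 1*(-63)) - 223951)*(-14424 + (-125867 - 99590)*(-35978 - 55811)) - 1*1336434/7 = ((-79 + 63) - 223951)*(-14424 - 225457*(-91789)) - 1336434/7 = (-16 - 223951)*(-14424 + 20694472573) - 1336434/7 = -223967*20694458149 - 1336434/7 = -4634875708257083 - 1336434/7 = -32444129959136015/7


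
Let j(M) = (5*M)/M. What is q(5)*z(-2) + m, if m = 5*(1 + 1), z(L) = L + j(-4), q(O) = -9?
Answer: -17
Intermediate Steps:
j(M) = 5
z(L) = 5 + L (z(L) = L + 5 = 5 + L)
m = 10 (m = 5*2 = 10)
q(5)*z(-2) + m = -9*(5 - 2) + 10 = -9*3 + 10 = -27 + 10 = -17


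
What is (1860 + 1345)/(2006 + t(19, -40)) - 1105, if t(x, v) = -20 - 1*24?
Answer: -2164805/1962 ≈ -1103.4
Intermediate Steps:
t(x, v) = -44 (t(x, v) = -20 - 24 = -44)
(1860 + 1345)/(2006 + t(19, -40)) - 1105 = (1860 + 1345)/(2006 - 44) - 1105 = 3205/1962 - 1105 = -2164805/1962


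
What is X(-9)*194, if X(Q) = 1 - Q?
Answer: 1940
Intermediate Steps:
X(-9)*194 = (1 - 1*(-9))*194 = (1 + 9)*194 = 10*194 = 1940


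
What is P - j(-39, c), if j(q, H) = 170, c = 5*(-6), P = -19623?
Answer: -19793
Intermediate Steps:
c = -30
P - j(-39, c) = -19623 - 1*170 = -19623 - 170 = -19793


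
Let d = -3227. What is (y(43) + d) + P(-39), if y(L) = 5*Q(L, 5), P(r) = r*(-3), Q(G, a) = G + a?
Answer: -2870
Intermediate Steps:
P(r) = -3*r
y(L) = 25 + 5*L (y(L) = 5*(L + 5) = 5*(5 + L) = 25 + 5*L)
(y(43) + d) + P(-39) = ((25 + 5*43) - 3227) - 3*(-39) = ((25 + 215) - 3227) + 117 = (240 - 3227) + 117 = -2987 + 117 = -2870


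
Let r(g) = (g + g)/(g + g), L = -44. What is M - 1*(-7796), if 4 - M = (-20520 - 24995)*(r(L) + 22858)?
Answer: 1040435185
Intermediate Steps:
r(g) = 1 (r(g) = (2*g)/((2*g)) = (2*g)*(1/(2*g)) = 1)
M = 1040427389 (M = 4 - (-20520 - 24995)*(1 + 22858) = 4 - (-45515)*22859 = 4 - 1*(-1040427385) = 4 + 1040427385 = 1040427389)
M - 1*(-7796) = 1040427389 - 1*(-7796) = 1040427389 + 7796 = 1040435185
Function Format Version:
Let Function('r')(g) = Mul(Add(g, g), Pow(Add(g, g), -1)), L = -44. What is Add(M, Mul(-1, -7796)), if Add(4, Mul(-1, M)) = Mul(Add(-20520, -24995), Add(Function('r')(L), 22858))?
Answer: 1040435185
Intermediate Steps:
Function('r')(g) = 1 (Function('r')(g) = Mul(Mul(2, g), Pow(Mul(2, g), -1)) = Mul(Mul(2, g), Mul(Rational(1, 2), Pow(g, -1))) = 1)
M = 1040427389 (M = Add(4, Mul(-1, Mul(Add(-20520, -24995), Add(1, 22858)))) = Add(4, Mul(-1, Mul(-45515, 22859))) = Add(4, Mul(-1, -1040427385)) = Add(4, 1040427385) = 1040427389)
Add(M, Mul(-1, -7796)) = Add(1040427389, Mul(-1, -7796)) = Add(1040427389, 7796) = 1040435185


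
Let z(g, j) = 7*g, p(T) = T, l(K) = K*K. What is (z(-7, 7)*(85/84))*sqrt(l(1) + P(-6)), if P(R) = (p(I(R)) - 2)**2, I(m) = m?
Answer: -595*sqrt(65)/12 ≈ -399.75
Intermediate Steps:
l(K) = K**2
P(R) = (-2 + R)**2 (P(R) = (R - 2)**2 = (-2 + R)**2)
(z(-7, 7)*(85/84))*sqrt(l(1) + P(-6)) = ((7*(-7))*(85/84))*sqrt(1**2 + (-2 - 6)**2) = (-4165/84)*sqrt(1 + (-8)**2) = (-49*85/84)*sqrt(1 + 64) = -595*sqrt(65)/12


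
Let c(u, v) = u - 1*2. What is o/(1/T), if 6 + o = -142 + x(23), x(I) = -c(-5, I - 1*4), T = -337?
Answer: 47517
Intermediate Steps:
c(u, v) = -2 + u (c(u, v) = u - 2 = -2 + u)
x(I) = 7 (x(I) = -(-2 - 5) = -1*(-7) = 7)
o = -141 (o = -6 + (-142 + 7) = -6 - 135 = -141)
o/(1/T) = -141/(1/(-337)) = -141/(-1/337) = -141*(-337) = 47517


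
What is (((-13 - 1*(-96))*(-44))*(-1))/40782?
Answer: 1826/20391 ≈ 0.089549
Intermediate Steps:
(((-13 - 1*(-96))*(-44))*(-1))/40782 = (((-13 + 96)*(-44))*(-1))*(1/40782) = ((83*(-44))*(-1))*(1/40782) = -3652*(-1)*(1/40782) = 3652*(1/40782) = 1826/20391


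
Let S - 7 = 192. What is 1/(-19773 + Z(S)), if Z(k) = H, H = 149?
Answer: -1/19624 ≈ -5.0958e-5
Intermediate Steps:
S = 199 (S = 7 + 192 = 199)
Z(k) = 149
1/(-19773 + Z(S)) = 1/(-19773 + 149) = 1/(-19624) = -1/19624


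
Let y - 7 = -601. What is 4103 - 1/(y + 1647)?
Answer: 4320458/1053 ≈ 4103.0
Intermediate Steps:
y = -594 (y = 7 - 601 = -594)
4103 - 1/(y + 1647) = 4103 - 1/(-594 + 1647) = 4103 - 1/1053 = 4320458/1053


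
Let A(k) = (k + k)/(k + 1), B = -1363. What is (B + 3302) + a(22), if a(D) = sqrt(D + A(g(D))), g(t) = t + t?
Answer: 1939 + 7*sqrt(110)/15 ≈ 1943.9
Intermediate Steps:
g(t) = 2*t
A(k) = 2*k/(1 + k) (A(k) = (2*k)/(1 + k) = 2*k/(1 + k))
a(D) = sqrt(D + 4*D/(1 + 2*D)) (a(D) = sqrt(D + 2*(2*D)/(1 + 2*D)) = sqrt(D + 4*D/(1 + 2*D)))
(B + 3302) + a(22) = (-1363 + 3302) + sqrt(22*(5 + 2*22)/(1 + 2*22)) = 1939 + sqrt(22*(5 + 44)/(1 + 44)) = 1939 + sqrt(22*49/45) = 1939 + sqrt(22*(1/45)*49) = 1939 + sqrt(1078/45) = 1939 + 7*sqrt(110)/15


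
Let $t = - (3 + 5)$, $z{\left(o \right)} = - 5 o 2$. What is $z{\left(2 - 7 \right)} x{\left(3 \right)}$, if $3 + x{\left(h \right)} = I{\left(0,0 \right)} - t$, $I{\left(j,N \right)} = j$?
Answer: $250$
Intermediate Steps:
$z{\left(o \right)} = - 10 o$
$t = -8$ ($t = \left(-1\right) 8 = -8$)
$x{\left(h \right)} = 5$ ($x{\left(h \right)} = -3 + \left(0 - -8\right) = -3 + \left(0 + 8\right) = -3 + 8 = 5$)
$z{\left(2 - 7 \right)} x{\left(3 \right)} = - 10 \left(2 - 7\right) 5 = \left(-10\right) \left(-5\right) 5 = 50 \cdot 5 = 250$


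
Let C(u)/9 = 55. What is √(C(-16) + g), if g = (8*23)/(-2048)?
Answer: √126697/16 ≈ 22.247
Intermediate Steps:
C(u) = 495 (C(u) = 9*55 = 495)
g = -23/256 (g = 184*(-1/2048) = -23/256 ≈ -0.089844)
√(C(-16) + g) = √(495 - 23/256) = √(126697/256) = √126697/16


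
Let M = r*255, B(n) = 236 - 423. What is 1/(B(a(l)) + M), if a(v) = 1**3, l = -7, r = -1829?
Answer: -1/466582 ≈ -2.1432e-6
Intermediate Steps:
a(v) = 1
B(n) = -187
M = -466395 (M = -1829*255 = -466395)
1/(B(a(l)) + M) = 1/(-187 - 466395) = 1/(-466582) = -1/466582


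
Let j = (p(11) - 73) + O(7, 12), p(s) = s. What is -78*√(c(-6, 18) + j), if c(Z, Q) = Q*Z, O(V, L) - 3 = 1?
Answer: -78*I*√166 ≈ -1005.0*I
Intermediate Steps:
O(V, L) = 4 (O(V, L) = 3 + 1 = 4)
j = -58 (j = (11 - 73) + 4 = -62 + 4 = -58)
-78*√(c(-6, 18) + j) = -78*√(18*(-6) - 58) = -78*√(-108 - 58) = -78*I*√166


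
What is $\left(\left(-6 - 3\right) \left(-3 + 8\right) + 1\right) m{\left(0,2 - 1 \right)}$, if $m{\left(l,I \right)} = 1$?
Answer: $-44$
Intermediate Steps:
$\left(\left(-6 - 3\right) \left(-3 + 8\right) + 1\right) m{\left(0,2 - 1 \right)} = \left(\left(-6 - 3\right) \left(-3 + 8\right) + 1\right) 1 = \left(\left(-9\right) 5 + 1\right) 1 = \left(-45 + 1\right) 1 = \left(-44\right) 1 = -44$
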